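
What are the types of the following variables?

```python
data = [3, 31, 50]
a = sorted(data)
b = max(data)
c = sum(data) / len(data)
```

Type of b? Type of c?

max of ints returns int; int / int returns float

int, float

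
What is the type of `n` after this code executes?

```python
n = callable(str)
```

callable() returns bool

bool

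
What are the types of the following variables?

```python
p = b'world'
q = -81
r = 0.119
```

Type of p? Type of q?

p is bytes; q is int

bytes, int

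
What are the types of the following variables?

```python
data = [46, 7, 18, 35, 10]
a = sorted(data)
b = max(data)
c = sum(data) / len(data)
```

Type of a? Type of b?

sorted() returns list; max of ints returns int

list, int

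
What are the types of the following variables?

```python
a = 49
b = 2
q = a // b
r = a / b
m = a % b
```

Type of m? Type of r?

int % int returns int; int / int returns float

int, float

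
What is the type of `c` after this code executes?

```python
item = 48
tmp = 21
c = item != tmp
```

Comparison operators return bool

bool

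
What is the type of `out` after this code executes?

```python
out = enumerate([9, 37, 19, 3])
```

enumerate() returns an enumerate iterator object

enumerate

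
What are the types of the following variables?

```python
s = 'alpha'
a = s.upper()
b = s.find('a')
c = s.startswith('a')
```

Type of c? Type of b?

str.startswith() returns bool; str.find() returns int

bool, int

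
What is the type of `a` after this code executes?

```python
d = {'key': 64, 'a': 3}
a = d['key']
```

Accessing dict[str, int] with key 'key' returns int value 64

int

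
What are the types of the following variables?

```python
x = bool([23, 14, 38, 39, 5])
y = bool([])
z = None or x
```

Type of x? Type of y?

bool() returns bool; bool() returns bool

bool, bool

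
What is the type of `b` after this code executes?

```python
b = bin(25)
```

bin() returns str representation

str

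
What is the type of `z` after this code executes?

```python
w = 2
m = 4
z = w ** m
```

int ** positive int returns int (2 ** 4 = 16)

int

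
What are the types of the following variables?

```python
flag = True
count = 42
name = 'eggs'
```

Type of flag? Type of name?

flag is bool; name is str

bool, str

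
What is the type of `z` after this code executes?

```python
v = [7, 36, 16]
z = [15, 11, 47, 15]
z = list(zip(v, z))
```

list(zip(...)) returns a list of tuples

list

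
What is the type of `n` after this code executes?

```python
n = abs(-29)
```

abs() of int returns int

int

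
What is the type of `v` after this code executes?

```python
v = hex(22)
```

hex() returns str representation

str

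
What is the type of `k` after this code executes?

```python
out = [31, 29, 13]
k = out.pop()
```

list.pop() returns the popped element (int here)

int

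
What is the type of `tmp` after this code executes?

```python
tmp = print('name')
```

print() returns None

NoneType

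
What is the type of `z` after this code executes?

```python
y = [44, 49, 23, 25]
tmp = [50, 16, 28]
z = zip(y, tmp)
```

zip() returns a zip iterator object

zip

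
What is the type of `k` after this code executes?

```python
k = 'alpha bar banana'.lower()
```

str.lower() returns str

str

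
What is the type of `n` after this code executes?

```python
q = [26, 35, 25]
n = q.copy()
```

list.copy() returns list

list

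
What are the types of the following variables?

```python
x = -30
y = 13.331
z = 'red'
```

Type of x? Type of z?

x is int; z is str

int, str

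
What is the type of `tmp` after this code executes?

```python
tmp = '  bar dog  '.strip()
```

str.strip() returns str

str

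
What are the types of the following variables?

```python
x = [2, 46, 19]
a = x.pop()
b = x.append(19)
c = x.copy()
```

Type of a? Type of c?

list.pop() returns the element (int); list.copy() returns list

int, list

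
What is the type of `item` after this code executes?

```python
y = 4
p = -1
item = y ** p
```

int ** negative int returns float

float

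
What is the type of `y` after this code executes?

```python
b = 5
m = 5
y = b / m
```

int / int always returns float in Python 3 (5 / 5 = 1)

float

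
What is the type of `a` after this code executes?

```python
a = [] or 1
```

'or' returns first truthy value (1, which is int)

int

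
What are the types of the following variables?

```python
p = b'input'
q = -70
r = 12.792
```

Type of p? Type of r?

p is bytes; r is float

bytes, float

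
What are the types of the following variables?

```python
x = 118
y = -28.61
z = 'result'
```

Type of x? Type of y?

x is int; y is float

int, float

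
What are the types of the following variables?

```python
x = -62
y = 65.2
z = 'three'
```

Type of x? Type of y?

x is int; y is float

int, float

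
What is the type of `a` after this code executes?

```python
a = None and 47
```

'and' returns first falsy value (None)

NoneType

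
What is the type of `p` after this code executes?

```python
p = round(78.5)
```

round() with no ndigits arg returns int

int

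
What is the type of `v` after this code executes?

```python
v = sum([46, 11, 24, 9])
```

sum() of ints returns int

int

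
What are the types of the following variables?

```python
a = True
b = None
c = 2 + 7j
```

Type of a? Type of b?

a is bool; b is NoneType

bool, NoneType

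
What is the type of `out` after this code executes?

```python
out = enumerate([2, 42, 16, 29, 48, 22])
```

enumerate() returns an enumerate iterator object

enumerate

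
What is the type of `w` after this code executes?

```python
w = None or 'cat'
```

'or' with None returns the other value ('cat', str)

str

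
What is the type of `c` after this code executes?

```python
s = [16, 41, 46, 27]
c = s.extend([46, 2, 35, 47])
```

list.extend() returns None

NoneType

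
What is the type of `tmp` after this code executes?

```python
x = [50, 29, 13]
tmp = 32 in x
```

'in' operator returns bool

bool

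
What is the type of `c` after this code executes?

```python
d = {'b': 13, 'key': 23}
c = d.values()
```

.values() returns a dict_values view object

dict_values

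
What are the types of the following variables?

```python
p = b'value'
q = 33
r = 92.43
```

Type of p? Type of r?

p is bytes; r is float

bytes, float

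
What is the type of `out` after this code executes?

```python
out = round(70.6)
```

round() with no ndigits arg returns int

int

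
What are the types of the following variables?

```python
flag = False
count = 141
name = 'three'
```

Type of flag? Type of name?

flag is bool; name is str

bool, str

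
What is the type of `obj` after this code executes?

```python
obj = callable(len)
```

callable() returns bool

bool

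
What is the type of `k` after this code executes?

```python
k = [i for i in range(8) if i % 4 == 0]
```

A list comprehension [...] produces a list

list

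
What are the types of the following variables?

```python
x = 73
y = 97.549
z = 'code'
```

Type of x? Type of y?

x is int; y is float

int, float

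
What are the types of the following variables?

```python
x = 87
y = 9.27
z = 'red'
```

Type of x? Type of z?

x is int; z is str

int, str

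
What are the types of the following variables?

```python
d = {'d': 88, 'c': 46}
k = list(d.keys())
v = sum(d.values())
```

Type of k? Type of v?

list(...) returns list; sum of int values returns int

list, int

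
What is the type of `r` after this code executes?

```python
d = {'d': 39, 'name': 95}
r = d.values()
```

.values() returns a dict_values view object

dict_values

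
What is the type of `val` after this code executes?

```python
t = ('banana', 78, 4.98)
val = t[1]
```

Index 1 of tuple is 78 which is int

int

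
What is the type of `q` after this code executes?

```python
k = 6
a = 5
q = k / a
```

int / int always returns float in Python 3 (6 / 5 = 1.2)

float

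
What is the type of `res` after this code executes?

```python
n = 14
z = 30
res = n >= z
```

Comparison operators return bool

bool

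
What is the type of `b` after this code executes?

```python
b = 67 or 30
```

'or' returns the first truthy value (67, which is int)

int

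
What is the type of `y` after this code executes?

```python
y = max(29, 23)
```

max() of ints returns int

int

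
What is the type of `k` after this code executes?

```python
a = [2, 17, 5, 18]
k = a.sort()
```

list.sort() returns None (sorts in place)

NoneType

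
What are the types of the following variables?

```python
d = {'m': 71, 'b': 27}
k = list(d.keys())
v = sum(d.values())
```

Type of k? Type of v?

list(...) returns list; sum of int values returns int

list, int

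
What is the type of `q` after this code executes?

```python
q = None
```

None has type NoneType

NoneType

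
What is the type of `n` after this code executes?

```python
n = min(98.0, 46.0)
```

min() of floats returns float

float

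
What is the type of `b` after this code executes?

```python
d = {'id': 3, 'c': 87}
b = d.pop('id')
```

dict.pop() returns the value (int)

int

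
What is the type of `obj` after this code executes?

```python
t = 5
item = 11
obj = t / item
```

int / int always returns float in Python 3 (5 / 11 = 0.454545)

float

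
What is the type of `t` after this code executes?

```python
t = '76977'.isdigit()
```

str.isdigit() returns bool

bool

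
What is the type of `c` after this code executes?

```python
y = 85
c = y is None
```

'is' comparison returns bool

bool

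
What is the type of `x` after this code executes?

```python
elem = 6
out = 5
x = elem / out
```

int / int always returns float in Python 3 (6 / 5 = 1.2)

float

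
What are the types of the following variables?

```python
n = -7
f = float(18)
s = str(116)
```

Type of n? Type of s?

n is int; s is str

int, str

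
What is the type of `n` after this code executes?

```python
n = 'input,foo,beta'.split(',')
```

str.split() returns list

list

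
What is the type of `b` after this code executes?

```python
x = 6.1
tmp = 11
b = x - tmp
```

float - int returns float (6.1 - 11 = -4.9)

float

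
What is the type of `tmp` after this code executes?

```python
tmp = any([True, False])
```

any() returns bool

bool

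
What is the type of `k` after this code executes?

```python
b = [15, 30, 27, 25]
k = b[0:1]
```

Slicing a list always returns a list

list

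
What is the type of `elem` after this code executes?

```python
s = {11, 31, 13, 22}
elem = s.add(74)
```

set.add() returns None (mutates in place)

NoneType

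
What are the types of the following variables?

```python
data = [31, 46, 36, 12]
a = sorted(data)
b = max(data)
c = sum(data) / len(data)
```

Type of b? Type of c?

max of ints returns int; int / int returns float

int, float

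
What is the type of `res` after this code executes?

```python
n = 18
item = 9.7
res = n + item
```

int + float returns float (18 + 9.7 = 27.7)

float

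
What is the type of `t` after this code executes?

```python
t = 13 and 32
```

'and' returns the last value when all truthy (32, which is int)

int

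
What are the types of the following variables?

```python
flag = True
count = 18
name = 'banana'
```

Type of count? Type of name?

count is int; name is str

int, str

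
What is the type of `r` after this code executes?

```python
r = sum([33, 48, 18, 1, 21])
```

sum() of ints returns int

int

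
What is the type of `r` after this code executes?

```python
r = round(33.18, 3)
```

round() with ndigits arg returns float

float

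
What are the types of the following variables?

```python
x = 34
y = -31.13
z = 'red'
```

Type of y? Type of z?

y is float; z is str

float, str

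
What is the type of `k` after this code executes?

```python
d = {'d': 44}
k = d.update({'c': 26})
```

dict.update() returns None

NoneType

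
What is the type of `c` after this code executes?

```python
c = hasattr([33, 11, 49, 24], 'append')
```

hasattr() returns bool

bool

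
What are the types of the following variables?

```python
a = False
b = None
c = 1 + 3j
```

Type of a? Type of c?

a is bool; c is complex

bool, complex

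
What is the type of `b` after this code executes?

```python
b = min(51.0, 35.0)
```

min() of floats returns float

float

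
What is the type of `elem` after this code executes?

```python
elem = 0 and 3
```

'and' returns the first falsy value (0, which is int)

int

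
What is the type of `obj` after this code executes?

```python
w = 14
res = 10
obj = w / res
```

int / int always returns float in Python 3 (14 / 10 = 1.4)

float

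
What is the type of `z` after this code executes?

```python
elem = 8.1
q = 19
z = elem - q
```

float - int returns float (8.1 - 19 = -10.9)

float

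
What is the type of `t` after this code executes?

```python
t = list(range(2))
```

list(range(...)) returns list

list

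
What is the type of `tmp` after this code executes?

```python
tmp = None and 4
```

'and' returns first falsy value (None)

NoneType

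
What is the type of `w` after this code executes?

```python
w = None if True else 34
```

Ternary: condition is True, if branch (None) taken → NoneType

NoneType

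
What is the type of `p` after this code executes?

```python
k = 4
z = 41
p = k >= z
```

Comparison operators return bool

bool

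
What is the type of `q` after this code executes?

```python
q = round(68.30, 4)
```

round() with ndigits arg returns float

float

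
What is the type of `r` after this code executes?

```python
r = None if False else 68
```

Ternary: condition is False, else branch (68) taken → int

int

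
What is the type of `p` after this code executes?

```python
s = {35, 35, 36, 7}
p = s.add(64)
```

set.add() returns None (mutates in place)

NoneType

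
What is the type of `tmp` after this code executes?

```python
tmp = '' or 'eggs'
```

'or' returns first truthy value ('eggs', which is str)

str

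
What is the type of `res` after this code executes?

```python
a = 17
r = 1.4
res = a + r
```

int + float returns float (17 + 1.4 = 18.4)

float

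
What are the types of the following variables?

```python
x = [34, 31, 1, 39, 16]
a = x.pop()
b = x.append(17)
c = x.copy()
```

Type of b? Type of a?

list.append() returns None; list.pop() returns the element (int)

NoneType, int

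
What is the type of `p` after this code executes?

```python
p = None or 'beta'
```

'or' with None returns the other value ('beta', str)

str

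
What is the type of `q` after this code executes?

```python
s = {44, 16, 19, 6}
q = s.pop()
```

Popping from a set of ints returns int

int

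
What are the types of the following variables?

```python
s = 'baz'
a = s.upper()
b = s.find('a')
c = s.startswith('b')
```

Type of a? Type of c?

str.upper() returns str; str.startswith() returns bool

str, bool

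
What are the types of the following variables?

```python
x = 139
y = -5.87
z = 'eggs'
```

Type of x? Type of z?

x is int; z is str

int, str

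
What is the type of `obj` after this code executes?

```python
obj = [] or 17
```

'or' returns first truthy value (17, which is int)

int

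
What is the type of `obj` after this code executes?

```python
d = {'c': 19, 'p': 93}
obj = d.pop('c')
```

dict.pop() returns the value (int)

int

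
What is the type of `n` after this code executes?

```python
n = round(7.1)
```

round() with no ndigits arg returns int

int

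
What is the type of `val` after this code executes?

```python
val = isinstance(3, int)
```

isinstance() returns bool

bool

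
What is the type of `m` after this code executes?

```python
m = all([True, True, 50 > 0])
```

all() returns bool

bool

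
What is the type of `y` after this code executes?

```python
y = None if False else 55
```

Ternary: condition is False, else branch (55) taken → int

int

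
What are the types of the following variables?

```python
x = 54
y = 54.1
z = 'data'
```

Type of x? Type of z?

x is int; z is str

int, str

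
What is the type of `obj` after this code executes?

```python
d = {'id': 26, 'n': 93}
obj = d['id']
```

Accessing dict[str, int] with key 'id' returns int value 26

int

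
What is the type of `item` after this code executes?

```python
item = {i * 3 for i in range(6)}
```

A set comprehension {expr for x in iterable} produces a set

set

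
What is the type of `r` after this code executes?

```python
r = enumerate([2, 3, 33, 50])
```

enumerate() returns an enumerate iterator object

enumerate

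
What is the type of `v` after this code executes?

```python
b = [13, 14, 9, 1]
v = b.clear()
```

list.clear() returns None

NoneType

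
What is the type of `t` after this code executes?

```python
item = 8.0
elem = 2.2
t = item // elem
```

float // float returns float (floor division preserves float type)

float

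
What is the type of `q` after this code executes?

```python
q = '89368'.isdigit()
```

str.isdigit() returns bool

bool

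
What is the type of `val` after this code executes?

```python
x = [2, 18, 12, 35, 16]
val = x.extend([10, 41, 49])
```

list.extend() returns None

NoneType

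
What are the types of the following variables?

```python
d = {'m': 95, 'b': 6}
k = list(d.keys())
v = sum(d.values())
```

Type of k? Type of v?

list(...) returns list; sum of int values returns int

list, int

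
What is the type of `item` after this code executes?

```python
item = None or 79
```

'or' with None returns the other value (79, int)

int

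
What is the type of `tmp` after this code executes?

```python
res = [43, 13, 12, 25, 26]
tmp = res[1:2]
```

Slicing a list always returns a list

list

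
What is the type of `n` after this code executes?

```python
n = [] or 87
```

'or' returns first truthy value (87, which is int)

int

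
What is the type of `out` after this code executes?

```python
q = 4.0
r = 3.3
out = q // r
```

float // float returns float (floor division preserves float type)

float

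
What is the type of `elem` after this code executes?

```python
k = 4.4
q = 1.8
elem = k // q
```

float // float returns float (floor division preserves float type)

float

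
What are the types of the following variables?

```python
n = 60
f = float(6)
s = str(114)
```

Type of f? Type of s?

f is float; s is str

float, str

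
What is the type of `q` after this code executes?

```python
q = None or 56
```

'or' with None returns the other value (56, int)

int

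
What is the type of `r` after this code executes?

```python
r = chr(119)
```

chr() returns str (single character)

str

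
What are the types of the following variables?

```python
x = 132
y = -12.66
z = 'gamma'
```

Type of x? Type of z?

x is int; z is str

int, str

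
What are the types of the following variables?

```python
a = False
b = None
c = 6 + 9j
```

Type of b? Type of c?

b is NoneType; c is complex

NoneType, complex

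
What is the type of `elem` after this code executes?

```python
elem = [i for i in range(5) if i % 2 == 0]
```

A list comprehension [...] produces a list

list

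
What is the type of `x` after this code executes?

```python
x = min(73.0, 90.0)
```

min() of floats returns float

float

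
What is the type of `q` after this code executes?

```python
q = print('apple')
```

print() returns None

NoneType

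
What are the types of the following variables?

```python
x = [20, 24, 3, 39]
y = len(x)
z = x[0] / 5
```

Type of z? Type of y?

int / int returns float; len() returns int

float, int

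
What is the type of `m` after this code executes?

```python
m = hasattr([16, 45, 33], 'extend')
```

hasattr() returns bool

bool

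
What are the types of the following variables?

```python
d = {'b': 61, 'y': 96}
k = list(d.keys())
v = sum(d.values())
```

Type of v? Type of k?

sum of int values returns int; list(...) returns list

int, list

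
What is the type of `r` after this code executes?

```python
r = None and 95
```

'and' returns first falsy value (None)

NoneType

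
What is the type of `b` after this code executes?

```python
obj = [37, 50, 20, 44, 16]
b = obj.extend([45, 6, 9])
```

list.extend() returns None

NoneType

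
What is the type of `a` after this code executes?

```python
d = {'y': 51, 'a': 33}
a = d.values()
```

.values() returns a dict_values view object

dict_values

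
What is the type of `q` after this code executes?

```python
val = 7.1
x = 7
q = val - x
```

float - int returns float (7.1 - 7 = 0.1)

float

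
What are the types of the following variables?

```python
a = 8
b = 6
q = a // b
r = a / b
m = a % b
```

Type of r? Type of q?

int / int returns float; int // int returns int

float, int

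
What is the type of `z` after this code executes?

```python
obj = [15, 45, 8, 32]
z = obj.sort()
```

list.sort() returns None (sorts in place)

NoneType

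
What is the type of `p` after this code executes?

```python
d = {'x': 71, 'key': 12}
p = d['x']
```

Accessing dict[str, int] with key 'x' returns int value 71

int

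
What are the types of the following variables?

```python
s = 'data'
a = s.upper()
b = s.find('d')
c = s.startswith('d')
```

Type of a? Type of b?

str.upper() returns str; str.find() returns int

str, int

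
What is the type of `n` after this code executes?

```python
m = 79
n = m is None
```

'is' comparison returns bool

bool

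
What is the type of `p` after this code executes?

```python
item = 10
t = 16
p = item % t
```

int % int returns int (10 % 16 = 10)

int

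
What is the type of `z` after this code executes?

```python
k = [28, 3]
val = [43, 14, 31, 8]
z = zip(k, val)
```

zip() returns a zip iterator object

zip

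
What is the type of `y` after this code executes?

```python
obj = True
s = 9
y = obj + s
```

bool + int returns int (True is 1, so 1 + 9 = 10)

int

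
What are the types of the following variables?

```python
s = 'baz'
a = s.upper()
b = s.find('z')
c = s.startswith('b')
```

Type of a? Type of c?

str.upper() returns str; str.startswith() returns bool

str, bool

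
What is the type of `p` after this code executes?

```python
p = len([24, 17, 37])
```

len() always returns int

int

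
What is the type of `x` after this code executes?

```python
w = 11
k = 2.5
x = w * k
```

int * float returns float (11 * 2.5 = 27.5)

float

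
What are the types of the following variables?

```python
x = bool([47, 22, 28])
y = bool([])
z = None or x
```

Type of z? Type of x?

None or <bool> returns the bool; bool() returns bool

bool, bool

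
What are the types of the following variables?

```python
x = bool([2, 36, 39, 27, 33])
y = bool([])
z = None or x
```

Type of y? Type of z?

bool() returns bool; None or <bool> returns the bool

bool, bool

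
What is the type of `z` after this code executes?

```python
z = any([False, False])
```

any() returns bool

bool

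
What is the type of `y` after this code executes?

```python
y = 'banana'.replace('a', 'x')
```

str.replace() returns str

str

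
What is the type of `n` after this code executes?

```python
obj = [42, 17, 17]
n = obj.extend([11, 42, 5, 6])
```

list.extend() returns None

NoneType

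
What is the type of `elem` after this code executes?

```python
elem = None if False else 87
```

Ternary: condition is False, else branch (87) taken → int

int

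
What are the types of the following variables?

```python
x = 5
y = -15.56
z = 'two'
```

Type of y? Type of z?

y is float; z is str

float, str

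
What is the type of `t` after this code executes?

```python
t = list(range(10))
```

list(range(...)) returns list

list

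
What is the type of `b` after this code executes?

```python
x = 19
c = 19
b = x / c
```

int / int always returns float in Python 3 (19 / 19 = 1)

float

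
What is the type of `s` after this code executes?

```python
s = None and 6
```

'and' returns first falsy value (None)

NoneType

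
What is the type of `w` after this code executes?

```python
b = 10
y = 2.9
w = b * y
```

int * float returns float (10 * 2.9 = 29.0)

float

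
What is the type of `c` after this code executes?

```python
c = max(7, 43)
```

max() of ints returns int

int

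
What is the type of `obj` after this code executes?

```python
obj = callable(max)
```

callable() returns bool

bool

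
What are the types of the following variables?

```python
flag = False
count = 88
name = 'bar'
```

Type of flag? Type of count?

flag is bool; count is int

bool, int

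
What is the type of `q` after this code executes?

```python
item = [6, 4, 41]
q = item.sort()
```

list.sort() returns None (sorts in place)

NoneType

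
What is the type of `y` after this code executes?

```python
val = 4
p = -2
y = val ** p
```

int ** negative int returns float

float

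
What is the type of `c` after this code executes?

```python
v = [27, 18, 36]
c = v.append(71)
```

list.append() returns None (mutates in place)

NoneType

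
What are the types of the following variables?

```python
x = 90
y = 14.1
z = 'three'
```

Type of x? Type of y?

x is int; y is float

int, float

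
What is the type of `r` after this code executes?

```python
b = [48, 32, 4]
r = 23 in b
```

'in' operator returns bool

bool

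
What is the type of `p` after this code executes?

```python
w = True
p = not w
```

'not' always returns bool

bool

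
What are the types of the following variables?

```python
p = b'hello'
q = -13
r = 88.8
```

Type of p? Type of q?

p is bytes; q is int

bytes, int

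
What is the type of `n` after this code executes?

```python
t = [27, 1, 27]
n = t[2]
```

Indexing a list of ints returns int (t[2] = 27)

int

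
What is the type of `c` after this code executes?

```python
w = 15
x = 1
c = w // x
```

int // int returns int (15 // 1 = 15)

int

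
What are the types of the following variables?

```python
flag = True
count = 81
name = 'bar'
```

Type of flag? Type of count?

flag is bool; count is int

bool, int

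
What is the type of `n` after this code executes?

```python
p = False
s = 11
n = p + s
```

bool + int returns int (False is 0, so 0 + 11 = 11)

int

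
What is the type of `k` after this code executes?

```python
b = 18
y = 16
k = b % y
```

int % int returns int (18 % 16 = 2)

int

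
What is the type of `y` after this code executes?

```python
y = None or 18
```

'or' with None returns the other value (18, int)

int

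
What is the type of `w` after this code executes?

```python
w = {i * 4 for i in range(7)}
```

A set comprehension {expr for x in iterable} produces a set

set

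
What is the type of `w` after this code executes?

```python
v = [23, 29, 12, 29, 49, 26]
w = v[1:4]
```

Slicing a list always returns a list

list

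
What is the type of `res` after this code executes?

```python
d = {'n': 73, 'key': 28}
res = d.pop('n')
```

dict.pop() returns the value (int)

int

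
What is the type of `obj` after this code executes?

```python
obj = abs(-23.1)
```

abs() of float returns float

float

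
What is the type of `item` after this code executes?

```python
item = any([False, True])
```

any() returns bool

bool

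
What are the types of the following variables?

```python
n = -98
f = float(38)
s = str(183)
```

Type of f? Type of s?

f is float; s is str

float, str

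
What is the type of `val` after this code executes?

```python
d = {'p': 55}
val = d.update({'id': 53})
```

dict.update() returns None

NoneType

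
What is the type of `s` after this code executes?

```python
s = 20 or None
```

'or' returns first truthy value (20, int)

int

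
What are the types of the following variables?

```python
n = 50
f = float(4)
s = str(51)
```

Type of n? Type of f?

n is int; f is float

int, float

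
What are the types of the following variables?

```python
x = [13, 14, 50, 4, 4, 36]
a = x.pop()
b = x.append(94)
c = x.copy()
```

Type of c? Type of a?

list.copy() returns list; list.pop() returns the element (int)

list, int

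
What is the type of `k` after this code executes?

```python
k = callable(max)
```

callable() returns bool

bool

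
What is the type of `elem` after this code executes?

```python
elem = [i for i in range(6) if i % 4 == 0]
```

A list comprehension [...] produces a list

list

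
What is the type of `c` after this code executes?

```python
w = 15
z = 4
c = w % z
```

int % int returns int (15 % 4 = 3)

int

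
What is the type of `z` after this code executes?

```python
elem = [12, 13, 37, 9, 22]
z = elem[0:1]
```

Slicing a list always returns a list

list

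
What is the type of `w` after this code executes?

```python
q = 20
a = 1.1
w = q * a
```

int * float returns float (20 * 1.1 = 22.0)

float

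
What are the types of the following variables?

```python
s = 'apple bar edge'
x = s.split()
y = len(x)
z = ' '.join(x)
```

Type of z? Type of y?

str.join() returns str; len() returns int

str, int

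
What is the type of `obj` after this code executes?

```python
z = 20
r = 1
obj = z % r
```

int % int returns int (20 % 1 = 0)

int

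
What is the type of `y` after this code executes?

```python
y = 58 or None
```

'or' returns first truthy value (58, int)

int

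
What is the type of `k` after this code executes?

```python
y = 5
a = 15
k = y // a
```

int // int returns int (5 // 15 = 0)

int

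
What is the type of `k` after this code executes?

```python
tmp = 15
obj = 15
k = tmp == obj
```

Equality comparison returns bool

bool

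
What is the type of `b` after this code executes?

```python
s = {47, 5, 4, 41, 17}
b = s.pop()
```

Popping from a set of ints returns int

int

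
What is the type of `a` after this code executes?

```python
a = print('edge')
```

print() returns None

NoneType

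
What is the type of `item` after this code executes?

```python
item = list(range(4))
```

list(range(...)) returns list

list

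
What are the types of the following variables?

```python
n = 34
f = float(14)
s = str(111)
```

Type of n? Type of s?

n is int; s is str

int, str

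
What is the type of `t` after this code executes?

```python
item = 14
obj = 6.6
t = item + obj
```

int + float returns float (14 + 6.6 = 20.6)

float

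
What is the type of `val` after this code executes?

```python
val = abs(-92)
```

abs() of int returns int

int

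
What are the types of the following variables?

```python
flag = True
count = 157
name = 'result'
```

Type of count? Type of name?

count is int; name is str

int, str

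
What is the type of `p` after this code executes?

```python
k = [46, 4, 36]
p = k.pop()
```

list.pop() returns the popped element (int here)

int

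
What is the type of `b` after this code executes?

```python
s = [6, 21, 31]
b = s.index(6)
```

list.index() returns int

int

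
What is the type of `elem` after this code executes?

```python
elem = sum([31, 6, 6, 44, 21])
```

sum() of ints returns int

int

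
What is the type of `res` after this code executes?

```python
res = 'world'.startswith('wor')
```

str.startswith() returns bool

bool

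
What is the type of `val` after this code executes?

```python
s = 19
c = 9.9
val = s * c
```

int * float returns float (19 * 9.9 = 188.1)

float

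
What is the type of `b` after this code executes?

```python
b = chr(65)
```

chr() returns str (single character)

str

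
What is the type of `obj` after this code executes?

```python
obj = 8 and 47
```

'and' returns the last value when all truthy (47, which is int)

int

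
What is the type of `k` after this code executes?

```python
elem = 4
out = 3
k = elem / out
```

int / int always returns float in Python 3 (4 / 3 = 1.33333)

float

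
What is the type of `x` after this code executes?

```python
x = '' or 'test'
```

'or' returns first truthy value ('test', which is str)

str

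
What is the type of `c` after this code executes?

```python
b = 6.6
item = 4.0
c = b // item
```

float // float returns float (floor division preserves float type)

float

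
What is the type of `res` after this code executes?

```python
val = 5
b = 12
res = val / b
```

int / int always returns float in Python 3 (5 / 12 = 0.416667)

float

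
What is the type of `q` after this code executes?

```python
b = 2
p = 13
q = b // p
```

int // int returns int (2 // 13 = 0)

int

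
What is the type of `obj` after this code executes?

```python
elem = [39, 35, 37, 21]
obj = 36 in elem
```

'in' operator returns bool

bool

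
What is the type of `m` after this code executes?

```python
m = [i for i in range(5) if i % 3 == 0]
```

A list comprehension [...] produces a list

list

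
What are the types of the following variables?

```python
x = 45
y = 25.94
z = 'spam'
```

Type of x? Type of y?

x is int; y is float

int, float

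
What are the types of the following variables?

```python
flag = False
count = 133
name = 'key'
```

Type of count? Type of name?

count is int; name is str

int, str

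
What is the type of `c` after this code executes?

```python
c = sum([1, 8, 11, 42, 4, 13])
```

sum() of ints returns int

int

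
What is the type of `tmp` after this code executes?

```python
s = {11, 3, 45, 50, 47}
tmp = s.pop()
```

Popping from a set of ints returns int

int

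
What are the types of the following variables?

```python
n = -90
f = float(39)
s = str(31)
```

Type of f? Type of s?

f is float; s is str

float, str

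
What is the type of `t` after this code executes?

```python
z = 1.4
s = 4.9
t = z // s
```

float // float returns float (floor division preserves float type)

float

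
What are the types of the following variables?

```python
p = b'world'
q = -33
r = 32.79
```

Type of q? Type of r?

q is int; r is float

int, float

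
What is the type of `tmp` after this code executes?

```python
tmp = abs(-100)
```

abs() of int returns int

int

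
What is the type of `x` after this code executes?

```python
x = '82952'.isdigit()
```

str.isdigit() returns bool

bool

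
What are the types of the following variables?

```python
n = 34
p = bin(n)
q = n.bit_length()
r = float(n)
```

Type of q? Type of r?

int.bit_length() returns int; float() returns float

int, float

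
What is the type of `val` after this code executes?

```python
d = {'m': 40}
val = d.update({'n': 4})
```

dict.update() returns None

NoneType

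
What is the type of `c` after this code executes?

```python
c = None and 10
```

'and' returns first falsy value (None)

NoneType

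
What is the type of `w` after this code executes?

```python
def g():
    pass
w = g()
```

A function with no return statement returns None

NoneType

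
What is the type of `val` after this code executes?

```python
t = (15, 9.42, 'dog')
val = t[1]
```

Index 1 of tuple is 9.42 which is float

float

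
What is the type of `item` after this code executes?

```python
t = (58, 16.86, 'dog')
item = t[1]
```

Index 1 of tuple is 16.86 which is float

float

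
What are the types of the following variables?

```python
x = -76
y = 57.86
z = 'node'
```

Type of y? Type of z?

y is float; z is str

float, str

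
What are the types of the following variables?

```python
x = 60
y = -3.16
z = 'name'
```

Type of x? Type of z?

x is int; z is str

int, str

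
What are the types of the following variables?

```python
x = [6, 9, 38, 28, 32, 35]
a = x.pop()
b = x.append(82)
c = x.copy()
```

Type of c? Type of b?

list.copy() returns list; list.append() returns None

list, NoneType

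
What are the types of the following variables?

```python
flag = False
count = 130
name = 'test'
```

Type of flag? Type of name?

flag is bool; name is str

bool, str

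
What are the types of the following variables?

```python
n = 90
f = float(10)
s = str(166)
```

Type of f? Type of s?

f is float; s is str

float, str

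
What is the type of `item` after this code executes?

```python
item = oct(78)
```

oct() returns str representation

str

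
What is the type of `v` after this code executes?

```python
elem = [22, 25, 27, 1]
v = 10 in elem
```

'in' operator returns bool

bool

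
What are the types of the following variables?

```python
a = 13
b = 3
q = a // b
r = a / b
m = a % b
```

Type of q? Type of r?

int // int returns int; int / int returns float

int, float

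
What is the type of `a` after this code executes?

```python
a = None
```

None has type NoneType

NoneType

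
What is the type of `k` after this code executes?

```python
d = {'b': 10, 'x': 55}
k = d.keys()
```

.keys() returns a dict_keys view object

dict_keys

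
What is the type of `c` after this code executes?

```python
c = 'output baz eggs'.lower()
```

str.lower() returns str

str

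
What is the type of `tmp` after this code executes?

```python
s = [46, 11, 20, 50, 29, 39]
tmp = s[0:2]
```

Slicing a list always returns a list

list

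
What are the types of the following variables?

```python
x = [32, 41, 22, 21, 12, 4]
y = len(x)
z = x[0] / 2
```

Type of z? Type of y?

int / int returns float; len() returns int

float, int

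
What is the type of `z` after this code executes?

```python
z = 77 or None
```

'or' returns first truthy value (77, int)

int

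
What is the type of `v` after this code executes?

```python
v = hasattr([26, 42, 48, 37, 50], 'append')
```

hasattr() returns bool

bool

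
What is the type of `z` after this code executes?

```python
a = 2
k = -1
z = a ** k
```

int ** negative int returns float

float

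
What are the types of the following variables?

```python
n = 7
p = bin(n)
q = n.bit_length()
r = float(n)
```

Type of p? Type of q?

bin() returns str; int.bit_length() returns int

str, int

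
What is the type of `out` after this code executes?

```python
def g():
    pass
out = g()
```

A function with no return statement returns None

NoneType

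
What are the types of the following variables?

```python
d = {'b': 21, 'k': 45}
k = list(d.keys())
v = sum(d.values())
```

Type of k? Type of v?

list(...) returns list; sum of int values returns int

list, int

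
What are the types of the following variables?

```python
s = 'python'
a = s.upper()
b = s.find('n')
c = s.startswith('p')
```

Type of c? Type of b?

str.startswith() returns bool; str.find() returns int

bool, int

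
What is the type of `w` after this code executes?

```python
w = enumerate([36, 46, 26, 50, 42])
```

enumerate() returns an enumerate iterator object

enumerate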